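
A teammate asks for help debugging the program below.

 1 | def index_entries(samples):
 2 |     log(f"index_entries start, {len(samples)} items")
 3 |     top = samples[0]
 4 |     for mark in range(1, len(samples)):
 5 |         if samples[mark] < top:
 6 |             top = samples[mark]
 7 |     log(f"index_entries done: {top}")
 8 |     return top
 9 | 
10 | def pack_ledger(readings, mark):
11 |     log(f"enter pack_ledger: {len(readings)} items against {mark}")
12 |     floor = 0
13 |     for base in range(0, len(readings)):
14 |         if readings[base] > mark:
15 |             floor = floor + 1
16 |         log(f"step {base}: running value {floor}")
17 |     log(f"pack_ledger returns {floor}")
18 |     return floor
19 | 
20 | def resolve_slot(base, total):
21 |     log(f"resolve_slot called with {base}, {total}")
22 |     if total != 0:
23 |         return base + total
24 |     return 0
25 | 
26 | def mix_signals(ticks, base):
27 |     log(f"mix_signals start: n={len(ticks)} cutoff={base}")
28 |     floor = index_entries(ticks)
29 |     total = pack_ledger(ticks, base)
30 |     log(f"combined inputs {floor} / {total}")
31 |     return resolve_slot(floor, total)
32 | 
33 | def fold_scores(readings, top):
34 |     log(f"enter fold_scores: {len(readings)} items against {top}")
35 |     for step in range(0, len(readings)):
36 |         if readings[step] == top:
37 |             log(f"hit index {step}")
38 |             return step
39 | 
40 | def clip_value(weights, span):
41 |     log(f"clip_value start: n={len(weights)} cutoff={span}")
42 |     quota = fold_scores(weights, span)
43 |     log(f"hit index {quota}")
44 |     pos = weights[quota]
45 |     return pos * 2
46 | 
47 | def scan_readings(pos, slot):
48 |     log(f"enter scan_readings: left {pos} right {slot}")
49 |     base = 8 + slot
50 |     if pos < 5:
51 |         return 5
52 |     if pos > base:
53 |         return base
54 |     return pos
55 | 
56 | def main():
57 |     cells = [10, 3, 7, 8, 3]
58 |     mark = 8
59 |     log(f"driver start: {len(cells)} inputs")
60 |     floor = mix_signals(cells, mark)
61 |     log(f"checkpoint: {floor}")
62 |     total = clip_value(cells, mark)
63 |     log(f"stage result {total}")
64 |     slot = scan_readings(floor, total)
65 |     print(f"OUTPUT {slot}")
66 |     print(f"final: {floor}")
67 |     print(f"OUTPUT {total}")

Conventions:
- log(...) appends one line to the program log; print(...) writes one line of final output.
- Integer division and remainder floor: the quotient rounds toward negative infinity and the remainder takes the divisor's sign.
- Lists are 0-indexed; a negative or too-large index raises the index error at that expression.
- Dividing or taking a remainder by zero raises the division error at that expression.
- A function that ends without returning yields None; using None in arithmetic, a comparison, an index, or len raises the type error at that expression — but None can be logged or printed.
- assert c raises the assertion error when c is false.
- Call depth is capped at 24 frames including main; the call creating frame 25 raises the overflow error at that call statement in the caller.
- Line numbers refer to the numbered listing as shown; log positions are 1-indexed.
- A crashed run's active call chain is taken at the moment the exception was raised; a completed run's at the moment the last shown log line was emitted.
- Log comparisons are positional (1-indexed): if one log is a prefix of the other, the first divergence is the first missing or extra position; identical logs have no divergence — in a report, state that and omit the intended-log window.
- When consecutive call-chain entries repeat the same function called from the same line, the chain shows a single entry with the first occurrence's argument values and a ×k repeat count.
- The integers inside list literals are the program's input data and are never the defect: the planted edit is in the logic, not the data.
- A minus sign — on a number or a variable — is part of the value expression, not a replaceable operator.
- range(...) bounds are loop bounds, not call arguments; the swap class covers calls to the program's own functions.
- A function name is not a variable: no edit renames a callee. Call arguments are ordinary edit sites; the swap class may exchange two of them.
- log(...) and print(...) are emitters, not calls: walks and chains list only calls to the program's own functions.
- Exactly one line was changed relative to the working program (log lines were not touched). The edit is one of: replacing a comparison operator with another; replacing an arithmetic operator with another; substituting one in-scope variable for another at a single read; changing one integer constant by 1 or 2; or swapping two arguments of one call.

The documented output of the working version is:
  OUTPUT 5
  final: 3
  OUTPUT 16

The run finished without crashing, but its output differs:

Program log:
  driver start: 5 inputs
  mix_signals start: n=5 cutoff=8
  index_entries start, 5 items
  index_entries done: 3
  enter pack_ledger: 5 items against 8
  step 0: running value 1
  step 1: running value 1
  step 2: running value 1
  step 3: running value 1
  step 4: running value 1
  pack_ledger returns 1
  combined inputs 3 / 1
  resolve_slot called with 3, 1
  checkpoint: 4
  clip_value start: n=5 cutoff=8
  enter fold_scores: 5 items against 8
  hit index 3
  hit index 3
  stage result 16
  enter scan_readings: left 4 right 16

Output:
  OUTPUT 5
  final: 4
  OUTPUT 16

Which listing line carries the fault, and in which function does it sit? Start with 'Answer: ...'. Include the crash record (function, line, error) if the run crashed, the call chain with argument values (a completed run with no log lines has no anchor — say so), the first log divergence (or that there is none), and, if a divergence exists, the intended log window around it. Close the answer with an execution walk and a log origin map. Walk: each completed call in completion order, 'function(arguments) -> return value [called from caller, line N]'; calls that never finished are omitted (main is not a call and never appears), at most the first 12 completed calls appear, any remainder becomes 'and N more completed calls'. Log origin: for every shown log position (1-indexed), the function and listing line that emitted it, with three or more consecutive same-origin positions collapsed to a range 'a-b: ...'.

Answer: the defect is in resolve_slot at line 23.
The tell: At log position 14 the runs split — shown 'checkpoint: 4', but the working version logs 'checkpoint: 3'.
Call chain: main -> scan_readings(4, 16) (called at line 64).
First divergence: position 14; shown 'checkpoint: 4' vs intended 'checkpoint: 3'.
Intended log window:
  12: combined inputs 3 / 1
  13: resolve_slot called with 3, 1
  14: checkpoint: 3
  15: clip_value start: n=5 cutoff=8
Execution walk:
  index_entries([10, 3, 7, 8, 3]) -> 3  [called from mix_signals, line 28]
  pack_ledger([10, 3, 7, 8, 3], 8) -> 1  [called from mix_signals, line 29]
  resolve_slot(3, 1) -> 4  [called from mix_signals, line 31]
  mix_signals([10, 3, 7, 8, 3], 8) -> 4  [called from main, line 60]
  fold_scores([10, 3, 7, 8, 3], 8) -> 3  [called from clip_value, line 42]
  clip_value([10, 3, 7, 8, 3], 8) -> 16  [called from main, line 62]
  scan_readings(4, 16) -> 5  [called from main, line 64]
Origin of each log line:
  1: emitted by main (line 59)
  2: emitted by mix_signals (line 27)
  3: emitted by index_entries (line 2)
  4: emitted by index_entries (line 7)
  5: emitted by pack_ledger (line 11)
  6-10: emitted by pack_ledger (line 16)
  11: emitted by pack_ledger (line 17)
  12: emitted by mix_signals (line 30)
  13: emitted by resolve_slot (line 21)
  14: emitted by main (line 61)
  15: emitted by clip_value (line 41)
  16: emitted by fold_scores (line 34)
  17: emitted by fold_scores (line 37)
  18: emitted by clip_value (line 43)
  19: emitted by main (line 63)
  20: emitted by scan_readings (line 48)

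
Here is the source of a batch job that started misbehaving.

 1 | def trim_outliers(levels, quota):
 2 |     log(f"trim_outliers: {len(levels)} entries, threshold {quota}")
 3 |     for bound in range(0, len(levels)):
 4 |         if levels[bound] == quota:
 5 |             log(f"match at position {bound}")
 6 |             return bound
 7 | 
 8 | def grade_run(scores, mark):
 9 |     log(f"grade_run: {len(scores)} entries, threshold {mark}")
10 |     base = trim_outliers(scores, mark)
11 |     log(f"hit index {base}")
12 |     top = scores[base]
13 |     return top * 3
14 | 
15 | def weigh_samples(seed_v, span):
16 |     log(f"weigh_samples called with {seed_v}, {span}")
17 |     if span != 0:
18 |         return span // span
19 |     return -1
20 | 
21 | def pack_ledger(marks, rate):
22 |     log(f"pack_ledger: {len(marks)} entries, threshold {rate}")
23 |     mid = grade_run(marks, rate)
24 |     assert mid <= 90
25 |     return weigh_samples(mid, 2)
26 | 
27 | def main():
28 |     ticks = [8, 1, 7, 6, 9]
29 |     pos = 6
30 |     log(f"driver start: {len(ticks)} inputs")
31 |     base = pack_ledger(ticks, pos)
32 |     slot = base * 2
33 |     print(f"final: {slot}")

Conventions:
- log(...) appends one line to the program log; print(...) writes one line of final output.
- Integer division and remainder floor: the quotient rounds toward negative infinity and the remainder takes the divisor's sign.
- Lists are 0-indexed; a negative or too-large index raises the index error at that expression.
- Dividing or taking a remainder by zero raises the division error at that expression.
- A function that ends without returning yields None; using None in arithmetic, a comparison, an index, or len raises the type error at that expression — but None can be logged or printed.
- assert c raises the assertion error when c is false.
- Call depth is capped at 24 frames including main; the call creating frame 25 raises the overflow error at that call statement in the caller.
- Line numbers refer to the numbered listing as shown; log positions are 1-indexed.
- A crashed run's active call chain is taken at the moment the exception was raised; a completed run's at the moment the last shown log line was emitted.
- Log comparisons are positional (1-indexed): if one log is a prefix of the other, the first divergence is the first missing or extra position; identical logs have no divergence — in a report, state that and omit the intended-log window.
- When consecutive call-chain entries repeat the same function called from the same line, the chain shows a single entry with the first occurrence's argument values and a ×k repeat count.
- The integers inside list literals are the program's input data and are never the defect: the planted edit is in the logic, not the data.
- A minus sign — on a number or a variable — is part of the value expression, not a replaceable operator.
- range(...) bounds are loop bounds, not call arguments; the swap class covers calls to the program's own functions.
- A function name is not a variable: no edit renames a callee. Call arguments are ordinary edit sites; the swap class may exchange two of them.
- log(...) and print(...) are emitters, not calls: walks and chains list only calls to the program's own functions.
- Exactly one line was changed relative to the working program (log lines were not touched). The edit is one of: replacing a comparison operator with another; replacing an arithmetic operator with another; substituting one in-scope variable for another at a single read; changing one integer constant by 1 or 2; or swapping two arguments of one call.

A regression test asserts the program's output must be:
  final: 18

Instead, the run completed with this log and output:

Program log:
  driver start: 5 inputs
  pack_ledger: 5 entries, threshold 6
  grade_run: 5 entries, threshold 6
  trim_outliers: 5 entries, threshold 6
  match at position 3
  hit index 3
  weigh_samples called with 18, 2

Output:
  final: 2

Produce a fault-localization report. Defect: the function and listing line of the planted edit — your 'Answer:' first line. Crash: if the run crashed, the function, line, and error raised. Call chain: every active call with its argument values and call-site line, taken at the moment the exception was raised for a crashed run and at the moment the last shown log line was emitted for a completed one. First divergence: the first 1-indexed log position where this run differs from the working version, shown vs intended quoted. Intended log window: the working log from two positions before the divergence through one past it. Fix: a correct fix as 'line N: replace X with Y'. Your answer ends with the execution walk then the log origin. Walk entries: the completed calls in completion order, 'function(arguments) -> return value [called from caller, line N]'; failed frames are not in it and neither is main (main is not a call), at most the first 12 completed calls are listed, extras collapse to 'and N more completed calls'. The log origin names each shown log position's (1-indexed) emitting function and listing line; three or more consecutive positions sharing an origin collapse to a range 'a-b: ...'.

Answer: the defect is in weigh_samples at line 18.
The tell: The logs agree in full; only the final output differs.
Call chain: main -> pack_ledger([8, 1, 7, 6, 9], 6) (called at line 31) -> weigh_samples(18, 2) (called at line 25).
First divergence: none — the logs agree in full.
Execution walk:
  trim_outliers([8, 1, 7, 6, 9], 6) -> 3  [called from grade_run, line 10]
  grade_run([8, 1, 7, 6, 9], 6) -> 18  [called from pack_ledger, line 23]
  weigh_samples(18, 2) -> 1  [called from pack_ledger, line 25]
  pack_ledger([8, 1, 7, 6, 9], 6) -> 1  [called from main, line 31]
Origin of each log line:
  1: from main, line 30
  2: from pack_ledger, line 22
  3: from grade_run, line 9
  4: from trim_outliers, line 2
  5: from trim_outliers, line 5
  6: from grade_run, line 11
  7: from weigh_samples, line 16
A correct fix: line 18: replace `span // span` with `seed_v // span`.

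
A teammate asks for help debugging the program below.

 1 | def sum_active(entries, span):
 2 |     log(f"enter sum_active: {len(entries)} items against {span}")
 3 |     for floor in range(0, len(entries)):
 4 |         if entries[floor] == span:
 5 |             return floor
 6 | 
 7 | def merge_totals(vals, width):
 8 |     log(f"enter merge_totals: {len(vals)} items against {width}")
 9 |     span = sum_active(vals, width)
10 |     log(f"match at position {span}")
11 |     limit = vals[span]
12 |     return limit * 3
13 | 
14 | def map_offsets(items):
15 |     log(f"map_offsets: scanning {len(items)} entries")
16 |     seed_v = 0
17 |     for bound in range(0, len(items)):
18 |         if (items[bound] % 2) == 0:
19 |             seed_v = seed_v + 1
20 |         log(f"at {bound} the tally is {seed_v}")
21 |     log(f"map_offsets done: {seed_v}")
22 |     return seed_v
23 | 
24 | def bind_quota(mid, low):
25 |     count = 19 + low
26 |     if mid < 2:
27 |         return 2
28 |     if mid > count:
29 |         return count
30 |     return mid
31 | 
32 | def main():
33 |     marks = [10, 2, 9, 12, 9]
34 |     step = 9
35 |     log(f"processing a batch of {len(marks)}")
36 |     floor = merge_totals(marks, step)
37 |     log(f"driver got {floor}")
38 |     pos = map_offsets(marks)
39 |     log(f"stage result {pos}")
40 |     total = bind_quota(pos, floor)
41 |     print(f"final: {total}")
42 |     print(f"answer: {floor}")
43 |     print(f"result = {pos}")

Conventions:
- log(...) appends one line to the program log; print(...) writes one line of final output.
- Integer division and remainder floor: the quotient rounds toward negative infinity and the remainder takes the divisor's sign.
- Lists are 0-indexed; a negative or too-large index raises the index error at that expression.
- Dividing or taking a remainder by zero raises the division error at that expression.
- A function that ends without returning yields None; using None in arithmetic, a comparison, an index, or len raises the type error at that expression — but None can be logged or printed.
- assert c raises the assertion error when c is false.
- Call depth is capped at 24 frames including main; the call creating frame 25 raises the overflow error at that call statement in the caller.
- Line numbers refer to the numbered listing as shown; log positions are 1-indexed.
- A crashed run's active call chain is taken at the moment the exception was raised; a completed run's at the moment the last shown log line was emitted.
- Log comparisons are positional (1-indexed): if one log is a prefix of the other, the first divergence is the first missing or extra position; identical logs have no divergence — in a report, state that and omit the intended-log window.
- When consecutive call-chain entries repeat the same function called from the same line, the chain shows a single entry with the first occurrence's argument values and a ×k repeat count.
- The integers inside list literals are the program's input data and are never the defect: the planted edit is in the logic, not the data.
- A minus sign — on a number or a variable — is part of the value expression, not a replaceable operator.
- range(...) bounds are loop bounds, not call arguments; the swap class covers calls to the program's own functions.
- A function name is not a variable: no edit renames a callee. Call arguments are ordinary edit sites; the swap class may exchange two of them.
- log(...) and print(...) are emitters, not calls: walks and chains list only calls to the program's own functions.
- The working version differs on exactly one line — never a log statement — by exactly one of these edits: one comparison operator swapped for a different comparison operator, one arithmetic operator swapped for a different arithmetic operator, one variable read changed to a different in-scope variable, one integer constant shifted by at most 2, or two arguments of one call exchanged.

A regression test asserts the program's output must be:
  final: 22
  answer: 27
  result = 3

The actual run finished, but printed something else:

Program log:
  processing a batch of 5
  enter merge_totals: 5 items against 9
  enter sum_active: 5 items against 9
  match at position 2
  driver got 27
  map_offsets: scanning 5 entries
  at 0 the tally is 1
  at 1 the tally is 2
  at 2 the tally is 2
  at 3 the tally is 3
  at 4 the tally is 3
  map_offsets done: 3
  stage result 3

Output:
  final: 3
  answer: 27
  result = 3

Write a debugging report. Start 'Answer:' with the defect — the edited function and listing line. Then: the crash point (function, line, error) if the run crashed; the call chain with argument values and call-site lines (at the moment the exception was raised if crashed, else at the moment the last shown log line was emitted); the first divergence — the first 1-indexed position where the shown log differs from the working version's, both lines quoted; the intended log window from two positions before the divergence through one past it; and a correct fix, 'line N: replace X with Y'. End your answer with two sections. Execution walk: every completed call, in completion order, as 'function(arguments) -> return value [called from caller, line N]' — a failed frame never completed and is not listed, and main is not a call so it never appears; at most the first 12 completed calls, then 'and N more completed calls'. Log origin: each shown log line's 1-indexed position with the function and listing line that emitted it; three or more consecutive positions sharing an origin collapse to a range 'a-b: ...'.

Answer: the defect is in main at line 40.
Key fact: Log streams are identical — the defect surfaces only in the printed output.
Call chain: main.
First divergence: none — the logs agree in full.
Execution walk:
  sum_active([10, 2, 9, 12, 9], 9) -> 2  [called from merge_totals, line 9]
  merge_totals([10, 2, 9, 12, 9], 9) -> 27  [called from main, line 36]
  map_offsets([10, 2, 9, 12, 9]) -> 3  [called from main, line 38]
  bind_quota(3, 27) -> 3  [called from main, line 40]
Origin of each log line:
  1: from main, line 35
  2: from merge_totals, line 8
  3: from sum_active, line 2
  4: from merge_totals, line 10
  5: from main, line 37
  6: from map_offsets, line 15
  7-11: from map_offsets, line 20
  12: from map_offsets, line 21
  13: from main, line 39
A correct fix: line 40: replace `bind_quota(pos, floor)` with `bind_quota(floor, pos)`.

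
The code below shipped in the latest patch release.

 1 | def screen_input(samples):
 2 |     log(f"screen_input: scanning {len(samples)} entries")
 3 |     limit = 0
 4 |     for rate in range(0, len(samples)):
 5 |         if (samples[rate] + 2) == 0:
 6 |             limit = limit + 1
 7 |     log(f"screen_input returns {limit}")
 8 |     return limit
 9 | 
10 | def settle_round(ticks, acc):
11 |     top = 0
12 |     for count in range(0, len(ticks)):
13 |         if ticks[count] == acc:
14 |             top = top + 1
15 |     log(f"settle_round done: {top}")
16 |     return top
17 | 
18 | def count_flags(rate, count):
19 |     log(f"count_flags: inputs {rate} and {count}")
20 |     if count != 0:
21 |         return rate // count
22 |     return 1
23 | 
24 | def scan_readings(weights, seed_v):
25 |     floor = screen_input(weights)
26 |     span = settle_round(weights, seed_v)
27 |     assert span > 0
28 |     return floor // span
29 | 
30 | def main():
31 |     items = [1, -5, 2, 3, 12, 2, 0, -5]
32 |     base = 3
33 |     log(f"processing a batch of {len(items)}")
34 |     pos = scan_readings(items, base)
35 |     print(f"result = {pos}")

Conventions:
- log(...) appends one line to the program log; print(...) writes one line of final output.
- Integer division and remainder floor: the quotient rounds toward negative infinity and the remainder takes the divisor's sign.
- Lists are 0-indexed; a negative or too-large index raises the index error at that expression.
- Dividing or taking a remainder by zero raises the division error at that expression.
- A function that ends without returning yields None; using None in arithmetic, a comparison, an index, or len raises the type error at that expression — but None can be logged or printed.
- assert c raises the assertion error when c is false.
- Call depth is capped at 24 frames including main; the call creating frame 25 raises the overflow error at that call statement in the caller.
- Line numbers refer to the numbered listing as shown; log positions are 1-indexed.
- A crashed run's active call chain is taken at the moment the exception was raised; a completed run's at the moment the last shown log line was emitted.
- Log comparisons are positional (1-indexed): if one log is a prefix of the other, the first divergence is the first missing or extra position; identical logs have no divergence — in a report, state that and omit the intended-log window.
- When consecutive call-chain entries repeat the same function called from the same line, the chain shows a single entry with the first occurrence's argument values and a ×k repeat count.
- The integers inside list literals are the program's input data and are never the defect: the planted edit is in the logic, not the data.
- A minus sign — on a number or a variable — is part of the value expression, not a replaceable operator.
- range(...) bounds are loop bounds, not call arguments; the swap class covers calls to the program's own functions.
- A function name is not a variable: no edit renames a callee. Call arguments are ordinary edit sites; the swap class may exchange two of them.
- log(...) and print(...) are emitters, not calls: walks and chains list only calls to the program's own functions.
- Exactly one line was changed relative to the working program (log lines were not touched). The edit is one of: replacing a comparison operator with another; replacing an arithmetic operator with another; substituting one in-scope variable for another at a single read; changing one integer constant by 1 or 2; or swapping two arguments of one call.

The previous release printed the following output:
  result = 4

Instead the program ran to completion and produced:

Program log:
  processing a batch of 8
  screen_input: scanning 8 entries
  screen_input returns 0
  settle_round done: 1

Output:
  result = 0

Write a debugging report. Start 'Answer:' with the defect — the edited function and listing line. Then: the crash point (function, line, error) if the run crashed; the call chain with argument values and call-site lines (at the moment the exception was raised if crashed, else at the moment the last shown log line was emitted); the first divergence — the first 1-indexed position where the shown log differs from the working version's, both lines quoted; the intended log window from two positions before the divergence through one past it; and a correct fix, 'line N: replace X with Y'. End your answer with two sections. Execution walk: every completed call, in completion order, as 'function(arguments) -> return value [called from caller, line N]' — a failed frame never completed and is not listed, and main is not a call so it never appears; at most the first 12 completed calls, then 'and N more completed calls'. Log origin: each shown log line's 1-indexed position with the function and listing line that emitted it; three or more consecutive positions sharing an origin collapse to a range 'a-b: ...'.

Answer: the defect is in screen_input at line 5.
Key fact: Log line 3 is where behavior first shows: 'screen_input returns 0' appears instead of 'screen_input returns 4'.
Call chain: main -> scan_readings([1, -5, 2, 3, 12, 2, 0, -5], 3) (called at line 34) -> settle_round([1, -5, 2, 3, 12, 2, 0, -5], 3) (called at line 26).
First divergence: position 3; shown 'screen_input returns 0' vs intended 'screen_input returns 4'.
Intended log window:
  1: processing a batch of 8
  2: screen_input: scanning 8 entries
  3: screen_input returns 4
  4: settle_round done: 1
Execution walk:
  screen_input([1, -5, 2, 3, 12, 2, 0, -5]) -> 0  [called from scan_readings, line 25]
  settle_round([1, -5, 2, 3, 12, 2, 0, -5], 3) -> 1  [called from scan_readings, line 26]
  scan_readings([1, -5, 2, 3, 12, 2, 0, -5], 3) -> 0  [called from main, line 34]
Log origin:
  1 — main, line 33
  2 — screen_input, line 2
  3 — screen_input, line 7
  4 — settle_round, line 15
A correct fix: line 5: replace `+` with `%`.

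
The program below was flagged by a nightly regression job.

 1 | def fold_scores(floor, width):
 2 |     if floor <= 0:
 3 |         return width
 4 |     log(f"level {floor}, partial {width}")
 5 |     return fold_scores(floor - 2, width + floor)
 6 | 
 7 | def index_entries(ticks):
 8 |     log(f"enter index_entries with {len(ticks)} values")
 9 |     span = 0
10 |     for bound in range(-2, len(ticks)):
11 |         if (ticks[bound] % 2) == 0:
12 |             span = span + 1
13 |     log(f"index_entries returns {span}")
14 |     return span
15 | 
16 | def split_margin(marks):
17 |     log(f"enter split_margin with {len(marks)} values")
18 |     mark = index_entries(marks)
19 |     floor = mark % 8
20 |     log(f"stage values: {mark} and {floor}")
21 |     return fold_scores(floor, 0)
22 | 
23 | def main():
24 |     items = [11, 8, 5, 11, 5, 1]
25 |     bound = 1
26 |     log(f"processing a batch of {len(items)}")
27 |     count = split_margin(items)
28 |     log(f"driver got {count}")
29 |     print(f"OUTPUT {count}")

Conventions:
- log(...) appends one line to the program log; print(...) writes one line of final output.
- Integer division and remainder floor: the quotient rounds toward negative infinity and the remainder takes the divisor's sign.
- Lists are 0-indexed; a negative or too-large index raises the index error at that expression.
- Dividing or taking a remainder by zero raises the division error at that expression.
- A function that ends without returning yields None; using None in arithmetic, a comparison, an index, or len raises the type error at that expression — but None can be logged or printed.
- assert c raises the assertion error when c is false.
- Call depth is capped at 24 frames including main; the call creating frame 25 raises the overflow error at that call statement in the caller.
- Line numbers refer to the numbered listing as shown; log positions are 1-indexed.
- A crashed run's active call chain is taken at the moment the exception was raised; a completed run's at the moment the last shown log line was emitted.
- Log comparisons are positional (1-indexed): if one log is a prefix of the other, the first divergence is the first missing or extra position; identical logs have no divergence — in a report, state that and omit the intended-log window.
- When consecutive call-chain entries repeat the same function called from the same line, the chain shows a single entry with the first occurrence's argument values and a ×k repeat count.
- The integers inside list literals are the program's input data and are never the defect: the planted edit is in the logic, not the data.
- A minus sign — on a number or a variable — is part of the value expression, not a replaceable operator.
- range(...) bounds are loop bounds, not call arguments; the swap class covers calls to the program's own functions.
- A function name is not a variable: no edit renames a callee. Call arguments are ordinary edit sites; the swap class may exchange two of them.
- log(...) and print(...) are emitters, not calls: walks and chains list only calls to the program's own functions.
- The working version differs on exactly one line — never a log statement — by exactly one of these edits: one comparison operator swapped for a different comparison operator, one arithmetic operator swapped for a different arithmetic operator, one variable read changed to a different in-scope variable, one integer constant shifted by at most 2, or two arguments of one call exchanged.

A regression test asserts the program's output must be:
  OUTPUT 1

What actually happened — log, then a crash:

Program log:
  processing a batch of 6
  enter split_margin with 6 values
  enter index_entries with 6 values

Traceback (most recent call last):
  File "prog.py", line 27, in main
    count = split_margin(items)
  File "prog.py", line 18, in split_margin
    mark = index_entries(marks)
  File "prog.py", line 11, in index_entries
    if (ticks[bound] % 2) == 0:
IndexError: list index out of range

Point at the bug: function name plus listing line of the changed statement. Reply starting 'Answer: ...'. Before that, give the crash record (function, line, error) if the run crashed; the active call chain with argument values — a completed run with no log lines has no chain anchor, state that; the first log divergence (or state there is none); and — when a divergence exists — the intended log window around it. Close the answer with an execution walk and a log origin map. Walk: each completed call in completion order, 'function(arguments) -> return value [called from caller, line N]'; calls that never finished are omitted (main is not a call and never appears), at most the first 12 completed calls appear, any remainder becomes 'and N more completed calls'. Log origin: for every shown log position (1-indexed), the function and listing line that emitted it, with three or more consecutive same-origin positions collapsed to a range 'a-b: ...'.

Answer: the defect is in index_entries at line 10.
Key observation: The log ends early — 3 lines, where the working version next logs 'index_entries returns 1'.
Crash: index_entries, line 11, IndexError.
Call chain: main -> split_margin([11, 8, 5, 11, 5, 1]) (called at line 27) -> index_entries([11, 8, 5, 11, 5, 1]) (called at line 18).
First divergence: position 4 (shown log ended at 3 lines; the working version continues: 'index_entries returns 1').
Intended log window:
  2: enter split_margin with 6 values
  3: enter index_entries with 6 values
  4: index_entries returns 1
  5: stage values: 1 and 1
Execution walk:
  (no call completed)
Log origin:
  1: logged in main at line 26
  2: logged in split_margin at line 17
  3: logged in index_entries at line 8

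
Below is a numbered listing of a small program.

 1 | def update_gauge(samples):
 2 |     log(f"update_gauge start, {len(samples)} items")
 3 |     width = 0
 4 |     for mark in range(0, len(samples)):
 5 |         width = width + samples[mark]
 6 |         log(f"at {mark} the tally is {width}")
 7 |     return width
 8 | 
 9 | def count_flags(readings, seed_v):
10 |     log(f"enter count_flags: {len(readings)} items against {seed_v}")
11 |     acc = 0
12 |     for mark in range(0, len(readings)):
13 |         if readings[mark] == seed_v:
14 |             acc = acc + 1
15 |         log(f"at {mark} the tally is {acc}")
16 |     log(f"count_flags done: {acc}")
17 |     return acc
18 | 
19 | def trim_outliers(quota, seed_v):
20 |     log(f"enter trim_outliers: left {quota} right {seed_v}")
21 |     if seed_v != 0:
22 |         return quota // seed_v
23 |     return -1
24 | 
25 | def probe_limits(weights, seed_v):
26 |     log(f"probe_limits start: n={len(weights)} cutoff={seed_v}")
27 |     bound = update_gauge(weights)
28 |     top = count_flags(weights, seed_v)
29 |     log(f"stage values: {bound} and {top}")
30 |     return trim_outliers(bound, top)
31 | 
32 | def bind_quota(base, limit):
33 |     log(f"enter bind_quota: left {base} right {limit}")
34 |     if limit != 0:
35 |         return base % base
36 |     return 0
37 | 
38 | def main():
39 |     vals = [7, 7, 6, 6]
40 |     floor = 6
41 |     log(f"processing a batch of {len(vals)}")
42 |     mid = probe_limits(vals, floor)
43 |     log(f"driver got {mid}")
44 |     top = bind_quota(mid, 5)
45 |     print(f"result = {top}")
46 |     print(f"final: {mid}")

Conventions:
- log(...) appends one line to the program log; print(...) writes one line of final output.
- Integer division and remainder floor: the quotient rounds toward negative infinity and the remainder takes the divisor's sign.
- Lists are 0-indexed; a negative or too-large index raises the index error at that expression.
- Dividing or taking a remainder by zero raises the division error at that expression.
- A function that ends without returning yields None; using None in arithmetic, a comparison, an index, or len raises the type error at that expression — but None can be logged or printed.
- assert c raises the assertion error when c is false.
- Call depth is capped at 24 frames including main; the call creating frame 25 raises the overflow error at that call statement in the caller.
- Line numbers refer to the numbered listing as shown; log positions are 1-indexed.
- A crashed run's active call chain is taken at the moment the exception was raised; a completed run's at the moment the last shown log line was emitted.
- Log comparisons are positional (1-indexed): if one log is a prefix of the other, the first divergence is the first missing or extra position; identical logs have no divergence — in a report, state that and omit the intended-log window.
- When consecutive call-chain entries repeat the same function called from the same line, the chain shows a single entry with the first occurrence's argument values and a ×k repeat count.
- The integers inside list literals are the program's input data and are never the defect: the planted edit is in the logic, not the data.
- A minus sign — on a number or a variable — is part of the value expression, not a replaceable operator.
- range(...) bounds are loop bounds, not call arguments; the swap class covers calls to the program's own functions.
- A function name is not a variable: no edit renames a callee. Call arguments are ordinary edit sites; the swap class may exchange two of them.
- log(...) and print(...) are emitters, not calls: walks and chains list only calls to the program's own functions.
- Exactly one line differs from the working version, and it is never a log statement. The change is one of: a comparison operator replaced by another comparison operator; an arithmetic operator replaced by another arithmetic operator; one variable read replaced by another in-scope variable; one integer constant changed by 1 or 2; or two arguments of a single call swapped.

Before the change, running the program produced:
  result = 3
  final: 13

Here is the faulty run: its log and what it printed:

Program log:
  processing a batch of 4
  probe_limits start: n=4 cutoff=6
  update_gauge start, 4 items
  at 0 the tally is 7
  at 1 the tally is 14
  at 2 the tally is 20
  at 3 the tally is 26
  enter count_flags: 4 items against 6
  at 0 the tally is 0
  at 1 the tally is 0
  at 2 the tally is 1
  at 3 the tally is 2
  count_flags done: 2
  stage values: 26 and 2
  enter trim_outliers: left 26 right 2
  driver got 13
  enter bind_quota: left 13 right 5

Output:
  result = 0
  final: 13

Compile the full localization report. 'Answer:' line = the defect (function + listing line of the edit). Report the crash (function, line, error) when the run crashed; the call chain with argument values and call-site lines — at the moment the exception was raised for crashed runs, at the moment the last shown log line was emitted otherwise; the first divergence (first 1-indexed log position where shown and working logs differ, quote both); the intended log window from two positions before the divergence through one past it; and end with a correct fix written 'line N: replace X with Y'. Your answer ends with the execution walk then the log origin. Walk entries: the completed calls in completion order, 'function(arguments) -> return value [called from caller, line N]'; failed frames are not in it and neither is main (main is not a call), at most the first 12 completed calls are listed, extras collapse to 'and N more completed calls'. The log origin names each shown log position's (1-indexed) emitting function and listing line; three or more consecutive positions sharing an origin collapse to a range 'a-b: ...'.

Answer: the defect is in bind_quota at line 35.
Core observation: Every logged value matches the working version; the printed result is what differs.
Call chain: main -> bind_quota(13, 5) (called at line 44).
First divergence: none (the log streams are identical).
Execution walk:
  update_gauge([7, 7, 6, 6]) -> 26  [called from probe_limits, line 27]
  count_flags([7, 7, 6, 6], 6) -> 2  [called from probe_limits, line 28]
  trim_outliers(26, 2) -> 13  [called from probe_limits, line 30]
  probe_limits([7, 7, 6, 6], 6) -> 13  [called from main, line 42]
  bind_quota(13, 5) -> 0  [called from main, line 44]
Origin of each log line:
  1 — main, line 41
  2 — probe_limits, line 26
  3 — update_gauge, line 2
  4-7 — update_gauge, line 6
  8 — count_flags, line 10
  9-12 — count_flags, line 15
  13 — count_flags, line 16
  14 — probe_limits, line 29
  15 — trim_outliers, line 20
  16 — main, line 43
  17 — bind_quota, line 33
A correct fix: line 35: replace `base % base` with `base % limit`.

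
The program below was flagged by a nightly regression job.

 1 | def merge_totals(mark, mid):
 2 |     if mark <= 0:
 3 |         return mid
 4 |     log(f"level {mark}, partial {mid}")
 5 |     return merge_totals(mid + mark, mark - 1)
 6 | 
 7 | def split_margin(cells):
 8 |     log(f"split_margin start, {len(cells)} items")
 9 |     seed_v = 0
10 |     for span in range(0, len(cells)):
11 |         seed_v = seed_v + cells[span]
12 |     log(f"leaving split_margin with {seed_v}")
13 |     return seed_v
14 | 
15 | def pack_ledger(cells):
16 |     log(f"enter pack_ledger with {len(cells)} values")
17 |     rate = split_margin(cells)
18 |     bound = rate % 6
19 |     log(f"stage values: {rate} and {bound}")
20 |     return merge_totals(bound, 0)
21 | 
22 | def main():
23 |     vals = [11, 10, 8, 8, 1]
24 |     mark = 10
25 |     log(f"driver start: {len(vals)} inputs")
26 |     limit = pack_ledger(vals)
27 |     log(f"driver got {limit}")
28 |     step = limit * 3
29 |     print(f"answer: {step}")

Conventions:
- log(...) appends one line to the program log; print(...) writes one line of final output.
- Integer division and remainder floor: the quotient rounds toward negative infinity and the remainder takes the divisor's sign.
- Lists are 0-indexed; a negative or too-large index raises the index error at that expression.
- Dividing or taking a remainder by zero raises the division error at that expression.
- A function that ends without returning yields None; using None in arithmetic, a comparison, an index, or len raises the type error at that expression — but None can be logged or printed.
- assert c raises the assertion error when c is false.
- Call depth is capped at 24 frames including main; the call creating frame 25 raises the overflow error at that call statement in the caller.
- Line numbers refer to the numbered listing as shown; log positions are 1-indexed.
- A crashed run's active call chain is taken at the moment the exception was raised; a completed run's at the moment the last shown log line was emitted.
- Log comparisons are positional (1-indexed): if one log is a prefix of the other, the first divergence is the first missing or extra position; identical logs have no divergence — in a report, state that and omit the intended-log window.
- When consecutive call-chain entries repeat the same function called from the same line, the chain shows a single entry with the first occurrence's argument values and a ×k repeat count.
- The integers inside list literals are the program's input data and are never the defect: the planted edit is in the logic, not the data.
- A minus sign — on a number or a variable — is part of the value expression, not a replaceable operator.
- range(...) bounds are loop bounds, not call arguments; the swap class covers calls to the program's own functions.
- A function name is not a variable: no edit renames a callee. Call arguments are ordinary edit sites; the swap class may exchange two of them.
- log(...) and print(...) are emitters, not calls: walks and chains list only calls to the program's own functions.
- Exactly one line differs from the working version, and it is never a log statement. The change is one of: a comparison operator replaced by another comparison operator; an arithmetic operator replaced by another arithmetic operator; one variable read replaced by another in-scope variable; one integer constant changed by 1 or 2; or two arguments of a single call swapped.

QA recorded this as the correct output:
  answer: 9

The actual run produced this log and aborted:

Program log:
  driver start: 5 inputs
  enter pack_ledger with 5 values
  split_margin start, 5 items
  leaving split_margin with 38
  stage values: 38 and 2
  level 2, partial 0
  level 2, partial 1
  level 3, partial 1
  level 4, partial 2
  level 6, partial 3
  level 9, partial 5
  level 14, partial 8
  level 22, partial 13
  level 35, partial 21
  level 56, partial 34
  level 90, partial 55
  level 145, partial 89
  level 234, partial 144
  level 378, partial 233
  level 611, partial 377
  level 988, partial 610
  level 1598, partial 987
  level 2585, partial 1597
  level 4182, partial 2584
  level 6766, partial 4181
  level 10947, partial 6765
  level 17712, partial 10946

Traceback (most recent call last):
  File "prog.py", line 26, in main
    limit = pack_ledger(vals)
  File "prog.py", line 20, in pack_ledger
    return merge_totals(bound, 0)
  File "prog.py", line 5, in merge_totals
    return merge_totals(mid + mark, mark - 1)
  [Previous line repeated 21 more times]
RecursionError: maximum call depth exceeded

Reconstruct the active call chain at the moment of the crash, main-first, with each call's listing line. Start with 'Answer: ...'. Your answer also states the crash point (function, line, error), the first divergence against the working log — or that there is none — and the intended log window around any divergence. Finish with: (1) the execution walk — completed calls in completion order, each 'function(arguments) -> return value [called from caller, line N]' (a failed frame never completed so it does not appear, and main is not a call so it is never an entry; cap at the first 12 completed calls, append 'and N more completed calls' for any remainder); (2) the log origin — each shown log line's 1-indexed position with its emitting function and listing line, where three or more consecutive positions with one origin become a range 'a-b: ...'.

Answer: main -> pack_ledger (called at line 26) -> merge_totals (called at line 20) -> merge_totals (called at line 5) ×21.
Key observation: Position 7 is the first bad log line: 'level 2, partial 1' should read 'level 1, partial 2'.
Crash: merge_totals, line 5, RecursionError.
First divergence: position 7; shown 'level 2, partial 1' vs intended 'level 1, partial 2'.
Intended log window:
  5: stage values: 38 and 2
  6: level 2, partial 0
  7: level 1, partial 2
  8: driver got 3
Execution walk:
  split_margin([11, 10, 8, 8, 1]) -> 38  [called from pack_ledger, line 17]
Log line origins:
  1: logged in main at line 25
  2: logged in pack_ledger at line 16
  3: logged in split_margin at line 8
  4: logged in split_margin at line 12
  5: logged in pack_ledger at line 19
  6-27: logged in merge_totals at line 4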